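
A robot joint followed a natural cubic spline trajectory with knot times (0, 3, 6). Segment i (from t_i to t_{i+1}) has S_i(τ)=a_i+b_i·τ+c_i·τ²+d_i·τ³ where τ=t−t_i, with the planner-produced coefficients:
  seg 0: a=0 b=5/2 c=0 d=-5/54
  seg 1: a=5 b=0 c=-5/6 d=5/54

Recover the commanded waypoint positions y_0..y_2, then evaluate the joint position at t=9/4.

y_0 = S_0(0) = a_0 = 0
y_1 = S_1(0) = a_1 = 5
y_2 = S_1(3) = 0
t_q=9/4 is in segment 0 (τ=9/4); S_0(τ)=585/128

y_0=0 y_1=5 y_2=0
S(9/4) = 585/128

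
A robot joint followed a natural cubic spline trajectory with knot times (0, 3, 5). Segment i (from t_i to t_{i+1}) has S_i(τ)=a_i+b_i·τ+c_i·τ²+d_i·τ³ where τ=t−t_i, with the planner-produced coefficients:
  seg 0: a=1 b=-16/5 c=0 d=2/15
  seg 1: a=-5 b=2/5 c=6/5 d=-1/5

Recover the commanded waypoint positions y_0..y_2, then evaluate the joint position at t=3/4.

y_0=1 y_1=-5 y_2=-1
S(3/4) = -43/32

y_0 = S_0(0) = a_0 = 1
y_1 = S_1(0) = a_1 = -5
y_2 = S_1(2) = -1
t_q=3/4 is in segment 0 (τ=3/4); S_0(τ)=-43/32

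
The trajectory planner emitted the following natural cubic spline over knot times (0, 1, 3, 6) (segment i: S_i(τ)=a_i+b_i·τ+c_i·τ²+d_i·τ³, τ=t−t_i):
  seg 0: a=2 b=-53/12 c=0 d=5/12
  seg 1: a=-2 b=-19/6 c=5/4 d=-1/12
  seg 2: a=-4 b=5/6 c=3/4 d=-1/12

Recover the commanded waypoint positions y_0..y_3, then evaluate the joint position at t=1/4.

y_0=2 y_1=-2 y_2=-4 y_3=3
S(1/4) = 231/256

y_0 = S_0(0) = a_0 = 2
y_1 = S_1(0) = a_1 = -2
y_2 = S_2(0) = a_2 = -4
y_3 = S_2(3) = 3
t_q=1/4 is in segment 0 (τ=1/4); S_0(τ)=231/256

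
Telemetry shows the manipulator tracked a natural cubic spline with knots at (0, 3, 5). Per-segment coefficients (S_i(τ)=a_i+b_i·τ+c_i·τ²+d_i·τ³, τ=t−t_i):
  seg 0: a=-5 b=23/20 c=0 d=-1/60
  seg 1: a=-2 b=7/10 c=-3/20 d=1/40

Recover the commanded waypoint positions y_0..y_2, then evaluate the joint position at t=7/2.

y_0 = S_0(0) = a_0 = -5
y_1 = S_1(0) = a_1 = -2
y_2 = S_1(2) = -1
t_q=7/2 is in segment 1 (τ=1/2); S_1(τ)=-539/320

y_0=-5 y_1=-2 y_2=-1
S(7/2) = -539/320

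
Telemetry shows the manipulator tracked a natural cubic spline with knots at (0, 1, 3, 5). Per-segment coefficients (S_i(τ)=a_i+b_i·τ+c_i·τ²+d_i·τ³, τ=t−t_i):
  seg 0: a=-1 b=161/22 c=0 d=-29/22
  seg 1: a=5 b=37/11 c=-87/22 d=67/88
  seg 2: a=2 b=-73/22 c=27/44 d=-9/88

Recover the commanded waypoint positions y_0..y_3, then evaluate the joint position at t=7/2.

y_0 = S_0(0) = a_0 = -1
y_1 = S_1(0) = a_1 = 5
y_2 = S_2(0) = a_2 = 2
y_3 = S_2(2) = -3
t_q=7/2 is in segment 2 (τ=1/2); S_2(τ)=339/704

y_0=-1 y_1=5 y_2=2 y_3=-3
S(7/2) = 339/704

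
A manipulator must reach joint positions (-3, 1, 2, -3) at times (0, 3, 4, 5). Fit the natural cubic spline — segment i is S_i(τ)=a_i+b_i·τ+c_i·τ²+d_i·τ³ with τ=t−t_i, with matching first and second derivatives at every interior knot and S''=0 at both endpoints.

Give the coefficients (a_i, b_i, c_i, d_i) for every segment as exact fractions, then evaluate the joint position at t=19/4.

  seg 0: a=-3 b=82/93 c=0 d=14/279
  seg 1: a=1 b=208/93 c=14/31 d=-157/93
  seg 2: a=2 b=-179/93 c=-143/31 d=143/93
S(19/4) = -2757/1984

Δ: Δ0=4/3, Δ1=1, Δ2=-5
row 1: diag=8, rhs=-2; c'=1/8, d'=-1/4
row 2: denom=4−1·1/8=31/8; d'=(-36−1·-1/4)/(31/8)=-286/31
back: M2=-286/31
back: M1=-1/4−1/8·-286/31=28/31
M: M0=0, M1=28/31, M2=-286/31, M3=0
seg 0: a=-3, c=M0/2=0, d=(M1−M0)/(6·3)=14/279, b=Δ0−h0·(2M0+M1)/6=82/93
seg 1: a=1, c=M1/2=14/31, d=(M2−M1)/(6·1)=-157/93, b=Δ1−h1·(2M1+M2)/6=208/93
seg 2: a=2, c=M2/2=-143/31, d=(M3−M2)/(6·1)=143/93, b=Δ2−h2·(2M2+M3)/6=-179/93
t_q=19/4 → seg 2, τ=3/4; S=2+-179/93·τ+-143/31·τ²+143/93·τ³=-2757/1984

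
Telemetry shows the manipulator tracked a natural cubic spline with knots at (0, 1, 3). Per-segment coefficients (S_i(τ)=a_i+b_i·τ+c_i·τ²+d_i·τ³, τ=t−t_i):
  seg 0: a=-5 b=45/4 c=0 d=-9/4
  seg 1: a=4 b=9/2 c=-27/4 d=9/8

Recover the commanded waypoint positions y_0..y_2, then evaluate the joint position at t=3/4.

y_0 = S_0(0) = a_0 = -5
y_1 = S_1(0) = a_1 = 4
y_2 = S_1(2) = -5
t_q=3/4 is in segment 0 (τ=3/4); S_0(τ)=637/256

y_0=-5 y_1=4 y_2=-5
S(3/4) = 637/256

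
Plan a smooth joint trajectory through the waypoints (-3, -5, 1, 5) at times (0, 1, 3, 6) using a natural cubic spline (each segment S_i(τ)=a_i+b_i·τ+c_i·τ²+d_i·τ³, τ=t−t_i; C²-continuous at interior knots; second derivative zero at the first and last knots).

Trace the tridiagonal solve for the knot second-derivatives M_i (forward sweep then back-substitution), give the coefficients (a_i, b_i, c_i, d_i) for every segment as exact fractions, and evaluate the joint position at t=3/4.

Δ: Δ0=-2, Δ1=3, Δ2=4/3
row 1: diag=6, rhs=30; c'=1/3, d'=5
row 2: denom=10−2·1/3=28/3; d'=(-10−2·5)/(28/3)=-15/7
back: M2=-15/7
back: M1=5−1/3·-15/7=40/7
M: M0=0, M1=40/7, M2=-15/7, M3=0
seg 0: a=-3, c=M0/2=0, d=(M1−M0)/(6·1)=20/21, b=Δ0−h0·(2M0+M1)/6=-62/21
seg 1: a=-5, c=M1/2=20/7, d=(M2−M1)/(6·2)=-55/84, b=Δ1−h1·(2M1+M2)/6=-2/21
seg 2: a=1, c=M2/2=-15/14, d=(M3−M2)/(6·3)=5/42, b=Δ2−h2·(2M2+M3)/6=73/21
t_q=3/4 → seg 0, τ=3/4; S=-3+-62/21·τ+0·τ²+20/21·τ³=-77/16

  seg 0: a=-3 b=-62/21 c=0 d=20/21
  seg 1: a=-5 b=-2/21 c=20/7 d=-55/84
  seg 2: a=1 b=73/21 c=-15/14 d=5/42
S(3/4) = -77/16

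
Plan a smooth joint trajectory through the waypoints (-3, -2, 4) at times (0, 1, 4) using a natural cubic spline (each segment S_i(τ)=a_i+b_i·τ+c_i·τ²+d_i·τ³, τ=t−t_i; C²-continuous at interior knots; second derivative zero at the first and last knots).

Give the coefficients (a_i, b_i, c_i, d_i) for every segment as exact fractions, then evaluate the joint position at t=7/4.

  seg 0: a=-3 b=7/8 c=0 d=1/8
  seg 1: a=-2 b=5/4 c=3/8 d=-1/24
S(7/4) = -445/512

Δ: Δ0=1, Δ1=2
row 1: diag=8, rhs=6; c'=3/8, d'=3/4
back: M1=3/4
M: M0=0, M1=3/4, M2=0
seg 0: a=-3, c=M0/2=0, d=(M1−M0)/(6·1)=1/8, b=Δ0−h0·(2M0+M1)/6=7/8
seg 1: a=-2, c=M1/2=3/8, d=(M2−M1)/(6·3)=-1/24, b=Δ1−h1·(2M1+M2)/6=5/4
t_q=7/4 → seg 1, τ=3/4; S=-2+5/4·τ+3/8·τ²+-1/24·τ³=-445/512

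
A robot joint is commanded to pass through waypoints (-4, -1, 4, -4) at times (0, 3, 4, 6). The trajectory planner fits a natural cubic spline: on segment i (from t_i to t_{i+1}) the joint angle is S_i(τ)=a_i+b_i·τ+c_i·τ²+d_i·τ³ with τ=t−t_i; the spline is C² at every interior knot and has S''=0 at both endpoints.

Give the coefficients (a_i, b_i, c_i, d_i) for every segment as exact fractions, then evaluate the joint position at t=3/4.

Δ: Δ0=1, Δ1=5, Δ2=-4
row 1: diag=8, rhs=24; c'=1/8, d'=3
row 2: denom=6−1·1/8=47/8; d'=(-54−1·3)/(47/8)=-456/47
back: M2=-456/47
back: M1=3−1/8·-456/47=198/47
M: M0=0, M1=198/47, M2=-456/47, M3=0
seg 0: a=-4, c=M0/2=0, d=(M1−M0)/(6·3)=11/47, b=Δ0−h0·(2M0+M1)/6=-52/47
seg 1: a=-1, c=M1/2=99/47, d=(M2−M1)/(6·1)=-109/47, b=Δ1−h1·(2M1+M2)/6=245/47
seg 2: a=4, c=M2/2=-228/47, d=(M3−M2)/(6·2)=38/47, b=Δ2−h2·(2M2+M3)/6=116/47
t_q=3/4 → seg 0, τ=3/4; S=-4+-52/47·τ+0·τ²+11/47·τ³=-14231/3008

  seg 0: a=-4 b=-52/47 c=0 d=11/47
  seg 1: a=-1 b=245/47 c=99/47 d=-109/47
  seg 2: a=4 b=116/47 c=-228/47 d=38/47
S(3/4) = -14231/3008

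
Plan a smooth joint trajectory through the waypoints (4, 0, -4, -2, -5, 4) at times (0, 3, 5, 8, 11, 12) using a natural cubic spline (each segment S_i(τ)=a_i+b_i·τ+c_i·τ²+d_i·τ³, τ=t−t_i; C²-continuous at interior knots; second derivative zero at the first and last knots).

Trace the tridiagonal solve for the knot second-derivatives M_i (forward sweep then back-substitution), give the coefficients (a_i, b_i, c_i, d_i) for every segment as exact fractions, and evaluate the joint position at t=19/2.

Δ: Δ0=-4/3, Δ1=-2, Δ2=2/3, Δ3=-1, Δ4=9
row 1: diag=10, rhs=-4; c'=1/5, d'=-2/5
row 2: denom=10−2·1/5=48/5; d'=(16−2·-2/5)/(48/5)=7/4
row 3: denom=12−3·5/16=177/16; d'=(-10−3·7/4)/(177/16)=-244/177
row 4: denom=8−3·16/59=424/59; d'=(60−3·-244/177)/(424/59)=473/53
back: M4=473/53
back: M3=-244/177−16/59·473/53=-604/159
back: M2=7/4−5/16·-604/159=467/159
back: M1=-2/5−1/5·467/159=-157/159
M: M0=0, M1=-157/159, M2=467/159, M3=-604/159, M4=473/53, M5=0
seg 0: a=4, c=M0/2=0, d=(M1−M0)/(6·3)=-157/2862, b=Δ0−h0·(2M0+M1)/6=-89/106
seg 1: a=0, c=M1/2=-157/318, d=(M2−M1)/(6·2)=52/159, b=Δ1−h1·(2M1+M2)/6=-123/53
seg 2: a=-4, c=M2/2=467/318, d=(M3−M2)/(6·3)=-119/318, b=Δ2−h2·(2M2+M3)/6=-59/159
seg 3: a=-2, c=M3/2=-302/159, d=(M4−M3)/(6·3)=2023/2862, b=Δ3−h3·(2M3+M4)/6=-529/318
seg 4: a=-5, c=M4/2=473/106, d=(M5−M4)/(6·1)=-473/318, b=Δ4−h4·(2M4+M5)/6=958/159
t_q=19/2 → seg 3, τ=3/2; S=-2+-529/318·τ+-302/159·τ²+2023/2862·τ³=-5413/848

  seg 0: a=4 b=-89/106 c=0 d=-157/2862
  seg 1: a=0 b=-123/53 c=-157/318 d=52/159
  seg 2: a=-4 b=-59/159 c=467/318 d=-119/318
  seg 3: a=-2 b=-529/318 c=-302/159 d=2023/2862
  seg 4: a=-5 b=958/159 c=473/106 d=-473/318
S(19/2) = -5413/848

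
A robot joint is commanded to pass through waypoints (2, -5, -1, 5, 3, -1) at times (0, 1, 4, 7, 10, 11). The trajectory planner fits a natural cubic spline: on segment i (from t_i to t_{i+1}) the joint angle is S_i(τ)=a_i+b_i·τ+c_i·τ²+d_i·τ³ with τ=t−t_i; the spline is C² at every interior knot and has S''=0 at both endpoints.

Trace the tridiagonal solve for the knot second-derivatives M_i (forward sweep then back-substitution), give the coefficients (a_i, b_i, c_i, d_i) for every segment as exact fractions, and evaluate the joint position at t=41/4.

  seg 0: a=2 b=-18925/2331 c=0 d=2608/2331
  seg 1: a=-5 b=-11101/2331 c=2608/777 d=-9263/20979
  seg 2: a=-1 b=8054/2331 c=-1439/2331 d=25/567
  seg 3: a=5 b=2195/2331 c=-514/2331 d=-2207/20979
  seg 4: a=3 b=-7510/2331 c=-907/777 d=907/2331
S(41/4) = 15115/7104

Δ: Δ0=-7, Δ1=4/3, Δ2=2, Δ3=-2/3, Δ4=-4
row 1: diag=8, rhs=50; c'=3/8, d'=25/4
row 2: denom=12−3·3/8=87/8; d'=(4−3·25/4)/(87/8)=-118/87
row 3: denom=12−3·8/29=324/29; d'=(-16−3·-118/87)/(324/29)=-173/162
row 4: denom=8−3·29/108=259/36; d'=(-20−3·-173/162)/(259/36)=-1814/777
back: M4=-1814/777
back: M3=-173/162−29/108·-1814/777=-1028/2331
back: M2=-118/87−8/29·-1028/2331=-2878/2331
back: M1=25/4−3/8·-2878/2331=5216/777
M: M0=0, M1=5216/777, M2=-2878/2331, M3=-1028/2331, M4=-1814/777, M5=0
seg 0: a=2, c=M0/2=0, d=(M1−M0)/(6·1)=2608/2331, b=Δ0−h0·(2M0+M1)/6=-18925/2331
seg 1: a=-5, c=M1/2=2608/777, d=(M2−M1)/(6·3)=-9263/20979, b=Δ1−h1·(2M1+M2)/6=-11101/2331
seg 2: a=-1, c=M2/2=-1439/2331, d=(M3−M2)/(6·3)=25/567, b=Δ2−h2·(2M2+M3)/6=8054/2331
seg 3: a=5, c=M3/2=-514/2331, d=(M4−M3)/(6·3)=-2207/20979, b=Δ3−h3·(2M3+M4)/6=2195/2331
seg 4: a=3, c=M4/2=-907/777, d=(M5−M4)/(6·1)=907/2331, b=Δ4−h4·(2M4+M5)/6=-7510/2331
t_q=41/4 → seg 4, τ=1/4; S=3+-7510/2331·τ+-907/777·τ²+907/2331·τ³=15115/7104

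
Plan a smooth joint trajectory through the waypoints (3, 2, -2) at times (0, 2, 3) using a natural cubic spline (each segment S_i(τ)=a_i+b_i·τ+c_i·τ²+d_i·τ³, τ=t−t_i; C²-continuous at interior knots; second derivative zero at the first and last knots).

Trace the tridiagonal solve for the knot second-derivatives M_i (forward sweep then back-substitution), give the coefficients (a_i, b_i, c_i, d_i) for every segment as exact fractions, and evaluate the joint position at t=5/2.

Δ: Δ0=-1/2, Δ1=-4
row 1: diag=6, rhs=-21; c'=1/6, d'=-7/2
back: M1=-7/2
M: M0=0, M1=-7/2, M2=0
seg 0: a=3, c=M0/2=0, d=(M1−M0)/(6·2)=-7/24, b=Δ0−h0·(2M0+M1)/6=2/3
seg 1: a=2, c=M1/2=-7/4, d=(M2−M1)/(6·1)=7/12, b=Δ1−h1·(2M1+M2)/6=-17/6
t_q=5/2 → seg 1, τ=1/2; S=2+-17/6·τ+-7/4·τ²+7/12·τ³=7/32

  seg 0: a=3 b=2/3 c=0 d=-7/24
  seg 1: a=2 b=-17/6 c=-7/4 d=7/12
S(5/2) = 7/32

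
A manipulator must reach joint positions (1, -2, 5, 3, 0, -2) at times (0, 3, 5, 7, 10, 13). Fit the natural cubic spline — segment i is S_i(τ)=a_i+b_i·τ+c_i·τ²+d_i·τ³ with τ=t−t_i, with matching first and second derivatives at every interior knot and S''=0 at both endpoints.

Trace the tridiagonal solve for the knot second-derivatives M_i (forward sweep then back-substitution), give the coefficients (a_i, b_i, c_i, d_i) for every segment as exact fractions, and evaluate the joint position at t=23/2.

  seg 0: a=1 b=-7427/2652 c=0 d=4775/23868
  seg 1: a=-2 b=3449/1326 c=4775/2652 d=-3583/5304
  seg 2: a=5 b=375/221 c=-2987/1326 d=1199/2652
  seg 3: a=3 b=-1252/663 c=305/663 d=-326/5967
  seg 4: a=0 b=-400/663 c=-7/221 d=7/1989
S(23/2) = -1705/1768

Δ: Δ0=-1, Δ1=7/2, Δ2=-1, Δ3=-1, Δ4=-2/3
row 1: diag=10, rhs=27; c'=1/5, d'=27/10
row 2: denom=8−2·1/5=38/5; d'=(-27−2·27/10)/(38/5)=-81/19
row 3: denom=10−2·5/19=180/19; d'=(0−2·-81/19)/(180/19)=9/10
row 4: denom=12−3·19/60=221/20; d'=(2−3·9/10)/(221/20)=-14/221
back: M4=-14/221
back: M3=9/10−19/60·-14/221=610/663
back: M2=-81/19−5/19·610/663=-2987/663
back: M1=27/10−1/5·-2987/663=4775/1326
M: M0=0, M1=4775/1326, M2=-2987/663, M3=610/663, M4=-14/221, M5=0
seg 0: a=1, c=M0/2=0, d=(M1−M0)/(6·3)=4775/23868, b=Δ0−h0·(2M0+M1)/6=-7427/2652
seg 1: a=-2, c=M1/2=4775/2652, d=(M2−M1)/(6·2)=-3583/5304, b=Δ1−h1·(2M1+M2)/6=3449/1326
seg 2: a=5, c=M2/2=-2987/1326, d=(M3−M2)/(6·2)=1199/2652, b=Δ2−h2·(2M2+M3)/6=375/221
seg 3: a=3, c=M3/2=305/663, d=(M4−M3)/(6·3)=-326/5967, b=Δ3−h3·(2M3+M4)/6=-1252/663
seg 4: a=0, c=M4/2=-7/221, d=(M5−M4)/(6·3)=7/1989, b=Δ4−h4·(2M4+M5)/6=-400/663
t_q=23/2 → seg 4, τ=3/2; S=0+-400/663·τ+-7/221·τ²+7/1989·τ³=-1705/1768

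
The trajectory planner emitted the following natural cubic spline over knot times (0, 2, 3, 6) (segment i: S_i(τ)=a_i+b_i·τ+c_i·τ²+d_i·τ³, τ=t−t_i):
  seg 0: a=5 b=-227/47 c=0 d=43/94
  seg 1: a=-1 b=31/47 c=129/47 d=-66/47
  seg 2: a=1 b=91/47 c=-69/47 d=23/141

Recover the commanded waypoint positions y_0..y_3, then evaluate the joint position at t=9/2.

y_0 = S_0(0) = a_0 = 5
y_1 = S_1(0) = a_1 = -1
y_2 = S_2(0) = a_2 = 1
y_3 = S_2(3) = -2
t_q=9/2 is in segment 2 (τ=3/2); S_2(τ)=433/376

y_0=5 y_1=-1 y_2=1 y_3=-2
S(9/2) = 433/376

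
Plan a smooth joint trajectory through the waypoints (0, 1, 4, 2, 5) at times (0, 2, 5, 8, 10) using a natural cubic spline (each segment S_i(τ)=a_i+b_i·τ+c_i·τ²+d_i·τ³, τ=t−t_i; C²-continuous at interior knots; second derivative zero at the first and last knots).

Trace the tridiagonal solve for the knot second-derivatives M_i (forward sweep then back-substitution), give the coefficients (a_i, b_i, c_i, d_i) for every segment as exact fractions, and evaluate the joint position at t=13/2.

  seg 0: a=0 b=13/51 c=0 d=25/408
  seg 1: a=1 b=101/102 c=25/68 d=-223/1836
  seg 2: a=4 b=-1/12 c=-37/51 d=325/1836
  seg 3: a=2 b=35/102 c=59/68 d=-59/408
S(13/2) = 1545/544

Δ: Δ0=1/2, Δ1=1, Δ2=-2/3, Δ3=3/2
row 1: diag=10, rhs=3; c'=3/10, d'=3/10
row 2: denom=12−3·3/10=111/10; d'=(-10−3·3/10)/(111/10)=-109/111
row 3: denom=10−3·10/37=340/37; d'=(13−3·-109/111)/(340/37)=59/34
back: M3=59/34
back: M2=-109/111−10/37·59/34=-74/51
back: M1=3/10−3/10·-74/51=25/34
M: M0=0, M1=25/34, M2=-74/51, M3=59/34, M4=0
seg 0: a=0, c=M0/2=0, d=(M1−M0)/(6·2)=25/408, b=Δ0−h0·(2M0+M1)/6=13/51
seg 1: a=1, c=M1/2=25/68, d=(M2−M1)/(6·3)=-223/1836, b=Δ1−h1·(2M1+M2)/6=101/102
seg 2: a=4, c=M2/2=-37/51, d=(M3−M2)/(6·3)=325/1836, b=Δ2−h2·(2M2+M3)/6=-1/12
seg 3: a=2, c=M3/2=59/68, d=(M4−M3)/(6·2)=-59/408, b=Δ3−h3·(2M3+M4)/6=35/102
t_q=13/2 → seg 2, τ=3/2; S=4+-1/12·τ+-37/51·τ²+325/1836·τ³=1545/544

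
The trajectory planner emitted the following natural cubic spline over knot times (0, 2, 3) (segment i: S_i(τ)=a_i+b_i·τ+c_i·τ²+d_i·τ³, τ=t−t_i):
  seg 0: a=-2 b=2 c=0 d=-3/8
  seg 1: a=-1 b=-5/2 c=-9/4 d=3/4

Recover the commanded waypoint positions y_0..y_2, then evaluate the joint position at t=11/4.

y_0=-2 y_1=-1 y_2=-5
S(11/4) = -979/256

y_0 = S_0(0) = a_0 = -2
y_1 = S_1(0) = a_1 = -1
y_2 = S_1(1) = -5
t_q=11/4 is in segment 1 (τ=3/4); S_1(τ)=-979/256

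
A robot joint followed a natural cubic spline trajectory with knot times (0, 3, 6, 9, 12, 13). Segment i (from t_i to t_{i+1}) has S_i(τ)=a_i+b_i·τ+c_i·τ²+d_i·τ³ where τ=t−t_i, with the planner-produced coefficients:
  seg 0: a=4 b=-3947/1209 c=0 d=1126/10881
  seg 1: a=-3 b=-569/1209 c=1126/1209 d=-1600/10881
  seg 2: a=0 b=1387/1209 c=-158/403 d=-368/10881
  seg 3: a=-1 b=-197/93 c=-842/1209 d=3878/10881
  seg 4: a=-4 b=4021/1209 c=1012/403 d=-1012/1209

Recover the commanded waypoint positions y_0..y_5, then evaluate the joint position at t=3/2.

y_0 = S_0(0) = a_0 = 4
y_1 = S_1(0) = a_1 = -3
y_2 = S_2(0) = a_2 = 0
y_3 = S_3(0) = a_3 = -1
y_4 = S_4(0) = a_4 = -4
y_5 = S_4(1) = 1
t_q=3/2 is in segment 0 (τ=3/2); S_0(τ)=-883/1612

y_0=4 y_1=-3 y_2=0 y_3=-1 y_4=-4 y_5=1
S(3/2) = -883/1612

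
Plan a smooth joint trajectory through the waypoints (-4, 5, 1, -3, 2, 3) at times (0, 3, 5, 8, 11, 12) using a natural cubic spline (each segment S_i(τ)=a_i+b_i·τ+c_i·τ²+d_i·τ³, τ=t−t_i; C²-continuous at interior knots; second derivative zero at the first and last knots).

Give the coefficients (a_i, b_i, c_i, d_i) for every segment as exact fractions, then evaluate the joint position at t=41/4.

  seg 0: a=-4 b=5791/1272 c=0 d=-1975/11448
  seg 1: a=5 b=-67/636 c=-1975/1272 d=385/1272
  seg 2: a=1 b=-569/212 c=335/1272 d=713/11448
  seg 3: a=-3 b=245/424 c=131/159 d=-1759/11448
  seg 4: a=2 b=291/212 c=-237/424 d=79/424
S(41/4) = 19563/27136

Δ: Δ0=3, Δ1=-2, Δ2=-4/3, Δ3=5/3, Δ4=1
row 1: diag=10, rhs=-30; c'=1/5, d'=-3
row 2: denom=10−2·1/5=48/5; d'=(4−2·-3)/(48/5)=25/24
row 3: denom=12−3·5/16=177/16; d'=(18−3·25/24)/(177/16)=238/177
row 4: denom=8−3·16/59=424/59; d'=(-4−3·238/177)/(424/59)=-237/212
back: M4=-237/212
back: M3=238/177−16/59·-237/212=262/159
back: M2=25/24−5/16·262/159=335/636
back: M1=-3−1/5·335/636=-1975/636
M: M0=0, M1=-1975/636, M2=335/636, M3=262/159, M4=-237/212, M5=0
seg 0: a=-4, c=M0/2=0, d=(M1−M0)/(6·3)=-1975/11448, b=Δ0−h0·(2M0+M1)/6=5791/1272
seg 1: a=5, c=M1/2=-1975/1272, d=(M2−M1)/(6·2)=385/1272, b=Δ1−h1·(2M1+M2)/6=-67/636
seg 2: a=1, c=M2/2=335/1272, d=(M3−M2)/(6·3)=713/11448, b=Δ2−h2·(2M2+M3)/6=-569/212
seg 3: a=-3, c=M3/2=131/159, d=(M4−M3)/(6·3)=-1759/11448, b=Δ3−h3·(2M3+M4)/6=245/424
seg 4: a=2, c=M4/2=-237/424, d=(M5−M4)/(6·1)=79/424, b=Δ4−h4·(2M4+M5)/6=291/212
t_q=41/4 → seg 3, τ=9/4; S=-3+245/424·τ+131/159·τ²+-1759/11448·τ³=19563/27136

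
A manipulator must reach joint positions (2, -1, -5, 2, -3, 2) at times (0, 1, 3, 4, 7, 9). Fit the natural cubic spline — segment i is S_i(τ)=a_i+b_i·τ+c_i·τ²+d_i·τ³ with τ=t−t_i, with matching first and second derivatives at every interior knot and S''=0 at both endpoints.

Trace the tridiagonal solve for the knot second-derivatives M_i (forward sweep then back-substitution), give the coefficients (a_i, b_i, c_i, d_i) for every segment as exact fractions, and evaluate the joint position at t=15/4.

  seg 0: a=2 b=-16727/6636 c=0 d=-3181/6636
  seg 1: a=-1 b=-13135/3318 c=-3181/2212 d=8021/6636
  seg 2: a=-5 b=15905/3318 c=12861/2212 d=-23941/6636
  seg 3: a=2 b=37153/6636 c=-2770/553 d=5723/6636
  seg 4: a=-3 b=-3883/3318 c=6089/2212 d=-6089/13272
S(15/4) = 48647/141568

Δ: Δ0=-3, Δ1=-2, Δ2=7, Δ3=-5/3, Δ4=5/2
row 1: diag=6, rhs=6; c'=1/3, d'=1
row 2: denom=6−2·1/3=16/3; d'=(54−2·1)/(16/3)=39/4
row 3: denom=8−1·3/16=125/16; d'=(-52−1·39/4)/(125/16)=-988/125
row 4: denom=10−3·48/125=1106/125; d'=(25−3·-988/125)/(1106/125)=6089/1106
back: M4=6089/1106
back: M3=-988/125−48/125·6089/1106=-5540/553
back: M2=39/4−3/16·-5540/553=12861/1106
back: M1=1−1/3·12861/1106=-3181/1106
M: M0=0, M1=-3181/1106, M2=12861/1106, M3=-5540/553, M4=6089/1106, M5=0
seg 0: a=2, c=M0/2=0, d=(M1−M0)/(6·1)=-3181/6636, b=Δ0−h0·(2M0+M1)/6=-16727/6636
seg 1: a=-1, c=M1/2=-3181/2212, d=(M2−M1)/(6·2)=8021/6636, b=Δ1−h1·(2M1+M2)/6=-13135/3318
seg 2: a=-5, c=M2/2=12861/2212, d=(M3−M2)/(6·1)=-23941/6636, b=Δ2−h2·(2M2+M3)/6=15905/3318
seg 3: a=2, c=M3/2=-2770/553, d=(M4−M3)/(6·3)=5723/6636, b=Δ3−h3·(2M3+M4)/6=37153/6636
seg 4: a=-3, c=M4/2=6089/2212, d=(M5−M4)/(6·2)=-6089/13272, b=Δ4−h4·(2M4+M5)/6=-3883/3318
t_q=15/4 → seg 2, τ=3/4; S=-5+15905/3318·τ+12861/2212·τ²+-23941/6636·τ³=48647/141568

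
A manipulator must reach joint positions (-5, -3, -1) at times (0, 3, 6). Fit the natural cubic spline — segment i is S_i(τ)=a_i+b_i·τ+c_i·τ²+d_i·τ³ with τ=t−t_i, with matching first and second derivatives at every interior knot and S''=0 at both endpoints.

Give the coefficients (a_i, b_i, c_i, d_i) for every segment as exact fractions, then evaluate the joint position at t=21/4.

Δ: Δ0=2/3, Δ1=2/3
row 1: diag=12, rhs=0; c'=1/4, d'=0
back: M1=0
M: M0=0, M1=0, M2=0
seg 0: a=-5, c=M0/2=0, d=(M1−M0)/(6·3)=0, b=Δ0−h0·(2M0+M1)/6=2/3
seg 1: a=-3, c=M1/2=0, d=(M2−M1)/(6·3)=0, b=Δ1−h1·(2M1+M2)/6=2/3
t_q=21/4 → seg 1, τ=9/4; S=-3+2/3·τ+0·τ²+0·τ³=-3/2

  seg 0: a=-5 b=2/3 c=0 d=0
  seg 1: a=-3 b=2/3 c=0 d=0
S(21/4) = -3/2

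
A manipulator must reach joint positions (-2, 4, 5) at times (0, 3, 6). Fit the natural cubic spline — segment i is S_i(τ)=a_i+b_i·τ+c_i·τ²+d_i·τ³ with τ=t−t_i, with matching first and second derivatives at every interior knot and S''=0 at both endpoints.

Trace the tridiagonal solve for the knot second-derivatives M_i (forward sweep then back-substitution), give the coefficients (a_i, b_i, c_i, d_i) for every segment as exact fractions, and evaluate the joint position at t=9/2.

Δ: Δ0=2, Δ1=1/3
row 1: diag=12, rhs=-10; c'=1/4, d'=-5/6
back: M1=-5/6
M: M0=0, M1=-5/6, M2=0
seg 0: a=-2, c=M0/2=0, d=(M1−M0)/(6·3)=-5/108, b=Δ0−h0·(2M0+M1)/6=29/12
seg 1: a=4, c=M1/2=-5/12, d=(M2−M1)/(6·3)=5/108, b=Δ1−h1·(2M1+M2)/6=7/6
t_q=9/2 → seg 1, τ=3/2; S=4+7/6·τ+-5/12·τ²+5/108·τ³=159/32

  seg 0: a=-2 b=29/12 c=0 d=-5/108
  seg 1: a=4 b=7/6 c=-5/12 d=5/108
S(9/2) = 159/32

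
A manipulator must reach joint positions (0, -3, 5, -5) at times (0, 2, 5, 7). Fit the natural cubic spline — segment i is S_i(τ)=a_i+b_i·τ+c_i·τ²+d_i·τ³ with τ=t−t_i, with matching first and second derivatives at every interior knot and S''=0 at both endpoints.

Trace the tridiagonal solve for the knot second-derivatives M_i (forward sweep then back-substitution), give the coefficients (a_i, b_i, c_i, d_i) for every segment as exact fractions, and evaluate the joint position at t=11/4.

Δ: Δ0=-3/2, Δ1=8/3, Δ2=-5
row 1: diag=10, rhs=25; c'=3/10, d'=5/2
row 2: denom=10−3·3/10=91/10; d'=(-46−3·5/2)/(91/10)=-535/91
back: M2=-535/91
back: M1=5/2−3/10·-535/91=388/91
M: M0=0, M1=388/91, M2=-535/91, M3=0
seg 0: a=0, c=M0/2=0, d=(M1−M0)/(6·2)=97/273, b=Δ0−h0·(2M0+M1)/6=-1595/546
seg 1: a=-3, c=M1/2=194/91, d=(M2−M1)/(6·3)=-71/126, b=Δ1−h1·(2M1+M2)/6=733/546
seg 2: a=5, c=M2/2=-535/182, d=(M3−M2)/(6·2)=535/1092, b=Δ2−h2·(2M2+M3)/6=-295/273
t_q=11/4 → seg 1, τ=3/4; S=-3+733/546·τ+194/91·τ²+-71/126·τ³=-12017/11648

  seg 0: a=0 b=-1595/546 c=0 d=97/273
  seg 1: a=-3 b=733/546 c=194/91 d=-71/126
  seg 2: a=5 b=-295/273 c=-535/182 d=535/1092
S(11/4) = -12017/11648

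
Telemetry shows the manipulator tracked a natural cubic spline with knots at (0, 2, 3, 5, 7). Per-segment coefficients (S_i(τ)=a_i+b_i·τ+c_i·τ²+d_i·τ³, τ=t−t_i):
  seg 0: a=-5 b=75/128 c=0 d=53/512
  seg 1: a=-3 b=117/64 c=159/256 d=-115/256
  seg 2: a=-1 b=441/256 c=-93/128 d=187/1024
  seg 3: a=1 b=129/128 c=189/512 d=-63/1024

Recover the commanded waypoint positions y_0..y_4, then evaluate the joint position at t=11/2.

y_0=-5 y_1=-3 y_2=-1 y_3=1 y_4=4
S(11/2) = 13013/8192

y_0 = S_0(0) = a_0 = -5
y_1 = S_1(0) = a_1 = -3
y_2 = S_2(0) = a_2 = -1
y_3 = S_3(0) = a_3 = 1
y_4 = S_3(2) = 4
t_q=11/2 is in segment 3 (τ=1/2); S_3(τ)=13013/8192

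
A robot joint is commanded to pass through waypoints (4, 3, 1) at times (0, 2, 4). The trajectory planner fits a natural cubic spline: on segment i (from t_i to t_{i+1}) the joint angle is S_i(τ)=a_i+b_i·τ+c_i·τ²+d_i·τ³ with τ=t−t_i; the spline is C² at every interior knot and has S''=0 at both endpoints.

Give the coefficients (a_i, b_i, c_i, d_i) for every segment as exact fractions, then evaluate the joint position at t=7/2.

Δ: Δ0=-1/2, Δ1=-1
row 1: diag=8, rhs=-3; c'=1/4, d'=-3/8
back: M1=-3/8
M: M0=0, M1=-3/8, M2=0
seg 0: a=4, c=M0/2=0, d=(M1−M0)/(6·2)=-1/32, b=Δ0−h0·(2M0+M1)/6=-3/8
seg 1: a=3, c=M1/2=-3/16, d=(M2−M1)/(6·2)=1/32, b=Δ1−h1·(2M1+M2)/6=-3/4
t_q=7/2 → seg 1, τ=3/2; S=3+-3/4·τ+-3/16·τ²+1/32·τ³=399/256

  seg 0: a=4 b=-3/8 c=0 d=-1/32
  seg 1: a=3 b=-3/4 c=-3/16 d=1/32
S(7/2) = 399/256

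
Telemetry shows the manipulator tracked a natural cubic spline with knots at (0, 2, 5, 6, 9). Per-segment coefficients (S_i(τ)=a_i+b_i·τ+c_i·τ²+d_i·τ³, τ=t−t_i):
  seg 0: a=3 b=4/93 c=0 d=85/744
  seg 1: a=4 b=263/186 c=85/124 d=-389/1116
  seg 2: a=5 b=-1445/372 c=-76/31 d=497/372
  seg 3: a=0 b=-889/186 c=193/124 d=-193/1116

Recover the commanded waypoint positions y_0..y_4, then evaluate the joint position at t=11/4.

y_0 = S_0(0) = a_0 = 3
y_1 = S_1(0) = a_1 = 4
y_2 = S_2(0) = a_2 = 5
y_3 = S_3(0) = a_3 = 0
y_4 = S_3(3) = -5
t_q=11/4 is in segment 1 (τ=3/4); S_1(τ)=42053/7936

y_0=3 y_1=4 y_2=5 y_3=0 y_4=-5
S(11/4) = 42053/7936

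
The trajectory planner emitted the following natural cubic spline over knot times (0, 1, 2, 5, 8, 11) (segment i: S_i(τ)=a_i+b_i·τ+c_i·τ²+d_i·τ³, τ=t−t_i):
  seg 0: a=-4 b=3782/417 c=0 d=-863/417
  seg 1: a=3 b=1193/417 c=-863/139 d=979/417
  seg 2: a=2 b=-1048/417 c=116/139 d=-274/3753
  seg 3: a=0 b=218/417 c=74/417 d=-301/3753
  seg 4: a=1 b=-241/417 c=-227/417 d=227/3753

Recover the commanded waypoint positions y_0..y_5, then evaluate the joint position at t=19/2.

y_0 = S_0(0) = a_0 = -4
y_1 = S_1(0) = a_1 = 3
y_2 = S_2(0) = a_2 = 2
y_3 = S_3(0) = a_3 = 0
y_4 = S_4(0) = a_4 = 1
y_5 = S_4(3) = -4
t_q=19/2 is in segment 4 (τ=3/2); S_4(τ)=-987/1112

y_0=-4 y_1=3 y_2=2 y_3=0 y_4=1 y_5=-4
S(19/2) = -987/1112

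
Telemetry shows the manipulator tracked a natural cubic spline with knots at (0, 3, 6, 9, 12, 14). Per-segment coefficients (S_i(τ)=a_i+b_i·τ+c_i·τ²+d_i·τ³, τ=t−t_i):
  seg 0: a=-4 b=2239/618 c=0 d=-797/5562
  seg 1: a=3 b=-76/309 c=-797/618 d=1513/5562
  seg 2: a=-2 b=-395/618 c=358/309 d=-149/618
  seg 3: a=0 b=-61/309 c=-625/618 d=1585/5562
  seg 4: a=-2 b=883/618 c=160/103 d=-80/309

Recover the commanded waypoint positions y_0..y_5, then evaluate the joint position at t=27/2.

y_0 = S_0(0) = a_0 = -4
y_1 = S_1(0) = a_1 = 3
y_2 = S_2(0) = a_2 = -2
y_3 = S_3(0) = a_3 = 0
y_4 = S_4(0) = a_4 = -2
y_5 = S_4(2) = 5
t_q=27/2 is in segment 4 (τ=3/2); S_4(τ)=1139/412

y_0=-4 y_1=3 y_2=-2 y_3=0 y_4=-2 y_5=5
S(27/2) = 1139/412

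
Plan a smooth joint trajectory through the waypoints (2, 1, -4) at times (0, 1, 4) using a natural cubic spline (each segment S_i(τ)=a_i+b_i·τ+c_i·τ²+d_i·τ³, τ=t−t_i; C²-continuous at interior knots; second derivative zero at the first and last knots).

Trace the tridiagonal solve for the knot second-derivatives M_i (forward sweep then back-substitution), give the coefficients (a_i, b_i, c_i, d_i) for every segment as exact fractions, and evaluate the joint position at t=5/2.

Δ: Δ0=-1, Δ1=-5/3
row 1: diag=8, rhs=-4; c'=3/8, d'=-1/2
back: M1=-1/2
M: M0=0, M1=-1/2, M2=0
seg 0: a=2, c=M0/2=0, d=(M1−M0)/(6·1)=-1/12, b=Δ0−h0·(2M0+M1)/6=-11/12
seg 1: a=1, c=M1/2=-1/4, d=(M2−M1)/(6·3)=1/36, b=Δ1−h1·(2M1+M2)/6=-7/6
t_q=5/2 → seg 1, τ=3/2; S=1+-7/6·τ+-1/4·τ²+1/36·τ³=-39/32

  seg 0: a=2 b=-11/12 c=0 d=-1/12
  seg 1: a=1 b=-7/6 c=-1/4 d=1/36
S(5/2) = -39/32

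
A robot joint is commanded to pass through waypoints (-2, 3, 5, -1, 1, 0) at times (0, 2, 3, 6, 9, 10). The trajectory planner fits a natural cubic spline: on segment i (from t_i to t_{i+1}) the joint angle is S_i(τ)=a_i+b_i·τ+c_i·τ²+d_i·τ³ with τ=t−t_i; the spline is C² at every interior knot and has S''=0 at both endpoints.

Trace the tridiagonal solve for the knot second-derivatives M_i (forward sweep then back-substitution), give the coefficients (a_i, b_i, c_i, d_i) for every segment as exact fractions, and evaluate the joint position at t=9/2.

Δ: Δ0=5/2, Δ1=2, Δ2=-2, Δ3=2/3, Δ4=-1
row 1: diag=6, rhs=-3; c'=1/6, d'=-1/2
row 2: denom=8−1·1/6=47/6; d'=(-24−1·-1/2)/(47/6)=-3
row 3: denom=12−3·18/47=510/47; d'=(16−3·-3)/(510/47)=235/102
row 4: denom=8−3·47/170=1219/170; d'=(-10−3·235/102)/(1219/170)=-125/53
back: M4=-125/53
back: M3=235/102−47/170·-125/53=470/159
back: M2=-3−18/47·470/159=-219/53
back: M1=-1/2−1/6·-219/53=10/53
M: M0=0, M1=10/53, M2=-219/53, M3=470/159, M4=-125/53, M5=0
seg 0: a=-2, c=M0/2=0, d=(M1−M0)/(6·2)=5/318, b=Δ0−h0·(2M0+M1)/6=775/318
seg 1: a=3, c=M1/2=5/53, d=(M2−M1)/(6·1)=-229/318, b=Δ1−h1·(2M1+M2)/6=835/318
seg 2: a=5, c=M2/2=-219/106, d=(M3−M2)/(6·3)=1127/2862, b=Δ2−h2·(2M2+M3)/6=104/159
seg 3: a=-1, c=M3/2=235/159, d=(M4−M3)/(6·3)=-845/2862, b=Δ3−h3·(2M3+M4)/6=-353/318
seg 4: a=1, c=M4/2=-125/106, d=(M5−M4)/(6·1)=125/318, b=Δ4−h4·(2M4+M5)/6=-34/159
t_q=9/2 → seg 2, τ=3/2; S=5+104/159·τ+-219/106·τ²+1127/2862·τ³=2257/848

  seg 0: a=-2 b=775/318 c=0 d=5/318
  seg 1: a=3 b=835/318 c=5/53 d=-229/318
  seg 2: a=5 b=104/159 c=-219/106 d=1127/2862
  seg 3: a=-1 b=-353/318 c=235/159 d=-845/2862
  seg 4: a=1 b=-34/159 c=-125/106 d=125/318
S(9/2) = 2257/848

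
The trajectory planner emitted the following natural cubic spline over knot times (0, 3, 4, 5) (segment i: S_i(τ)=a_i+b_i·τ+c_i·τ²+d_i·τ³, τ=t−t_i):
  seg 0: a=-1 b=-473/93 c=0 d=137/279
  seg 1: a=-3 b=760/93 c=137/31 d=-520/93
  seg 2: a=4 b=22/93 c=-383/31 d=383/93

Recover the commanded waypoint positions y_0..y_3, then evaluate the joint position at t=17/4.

y_0=-1 y_1=-3 y_2=4 y_3=-4
S(17/4) = 6649/1984

y_0 = S_0(0) = a_0 = -1
y_1 = S_1(0) = a_1 = -3
y_2 = S_2(0) = a_2 = 4
y_3 = S_2(1) = -4
t_q=17/4 is in segment 2 (τ=1/4); S_2(τ)=6649/1984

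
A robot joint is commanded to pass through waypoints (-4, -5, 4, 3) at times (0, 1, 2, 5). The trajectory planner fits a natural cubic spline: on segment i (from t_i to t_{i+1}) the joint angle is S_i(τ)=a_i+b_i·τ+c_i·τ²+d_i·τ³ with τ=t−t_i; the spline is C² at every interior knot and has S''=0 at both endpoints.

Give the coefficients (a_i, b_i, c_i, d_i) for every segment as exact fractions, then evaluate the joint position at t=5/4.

  seg 0: a=-4 b=-361/93 c=0 d=268/93
  seg 1: a=-5 b=443/93 c=268/31 d=-410/93
  seg 2: a=4 b=821/93 c=-142/31 d=142/279
S(5/4) = -3311/992

Δ: Δ0=-1, Δ1=9, Δ2=-1/3
row 1: diag=4, rhs=60; c'=1/4, d'=15
row 2: denom=8−1·1/4=31/4; d'=(-56−1·15)/(31/4)=-284/31
back: M2=-284/31
back: M1=15−1/4·-284/31=536/31
M: M0=0, M1=536/31, M2=-284/31, M3=0
seg 0: a=-4, c=M0/2=0, d=(M1−M0)/(6·1)=268/93, b=Δ0−h0·(2M0+M1)/6=-361/93
seg 1: a=-5, c=M1/2=268/31, d=(M2−M1)/(6·1)=-410/93, b=Δ1−h1·(2M1+M2)/6=443/93
seg 2: a=4, c=M2/2=-142/31, d=(M3−M2)/(6·3)=142/279, b=Δ2−h2·(2M2+M3)/6=821/93
t_q=5/4 → seg 1, τ=1/4; S=-5+443/93·τ+268/31·τ²+-410/93·τ³=-3311/992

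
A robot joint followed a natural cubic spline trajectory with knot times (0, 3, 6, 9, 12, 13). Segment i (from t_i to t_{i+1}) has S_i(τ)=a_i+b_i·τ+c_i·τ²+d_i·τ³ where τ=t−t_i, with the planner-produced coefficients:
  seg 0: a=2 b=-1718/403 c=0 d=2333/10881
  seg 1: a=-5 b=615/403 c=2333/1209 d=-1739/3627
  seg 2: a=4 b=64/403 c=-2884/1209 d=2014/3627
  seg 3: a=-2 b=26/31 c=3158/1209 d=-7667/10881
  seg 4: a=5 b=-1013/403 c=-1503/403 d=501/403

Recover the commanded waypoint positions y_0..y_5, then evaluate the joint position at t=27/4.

y_0 = S_0(0) = a_0 = 2
y_1 = S_1(0) = a_1 = -5
y_2 = S_2(0) = a_2 = 4
y_3 = S_3(0) = a_3 = -2
y_4 = S_4(0) = a_4 = 5
y_5 = S_4(1) = 0
t_q=27/4 is in segment 2 (τ=3/4); S_2(τ)=38837/12896

y_0=2 y_1=-5 y_2=4 y_3=-2 y_4=5 y_5=0
S(27/4) = 38837/12896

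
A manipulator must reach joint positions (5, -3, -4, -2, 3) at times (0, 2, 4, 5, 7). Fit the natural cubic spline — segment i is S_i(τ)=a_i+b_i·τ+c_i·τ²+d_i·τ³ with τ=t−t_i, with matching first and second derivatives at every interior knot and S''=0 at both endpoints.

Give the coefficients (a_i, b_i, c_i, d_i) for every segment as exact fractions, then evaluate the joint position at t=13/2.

  seg 0: a=5 b=-1211/256 c=0 d=187/1024
  seg 1: a=-3 b=-325/128 c=561/512 d=-39/1024
  seg 2: a=-4 b=355/256 c=111/128 d=-65/256
  seg 3: a=-2 b=151/64 c=27/256 d=-9/512
S(13/2) = 7033/4096

Δ: Δ0=-4, Δ1=-1/2, Δ2=2, Δ3=5/2
row 1: diag=8, rhs=21; c'=1/4, d'=21/8
row 2: denom=6−2·1/4=11/2; d'=(15−2·21/8)/(11/2)=39/22
row 3: denom=6−1·2/11=64/11; d'=(3−1·39/22)/(64/11)=27/128
back: M3=27/128
back: M2=39/22−2/11·27/128=111/64
back: M1=21/8−1/4·111/64=561/256
M: M0=0, M1=561/256, M2=111/64, M3=27/128, M4=0
seg 0: a=5, c=M0/2=0, d=(M1−M0)/(6·2)=187/1024, b=Δ0−h0·(2M0+M1)/6=-1211/256
seg 1: a=-3, c=M1/2=561/512, d=(M2−M1)/(6·2)=-39/1024, b=Δ1−h1·(2M1+M2)/6=-325/128
seg 2: a=-4, c=M2/2=111/128, d=(M3−M2)/(6·1)=-65/256, b=Δ2−h2·(2M2+M3)/6=355/256
seg 3: a=-2, c=M3/2=27/256, d=(M4−M3)/(6·2)=-9/512, b=Δ3−h3·(2M3+M4)/6=151/64
t_q=13/2 → seg 3, τ=3/2; S=-2+151/64·τ+27/256·τ²+-9/512·τ³=7033/4096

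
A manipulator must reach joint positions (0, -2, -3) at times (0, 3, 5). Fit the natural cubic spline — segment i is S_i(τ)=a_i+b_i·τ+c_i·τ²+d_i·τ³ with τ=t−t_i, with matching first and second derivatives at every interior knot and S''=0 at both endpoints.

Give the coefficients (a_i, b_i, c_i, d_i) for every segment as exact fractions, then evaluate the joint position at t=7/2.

Δ: Δ0=-2/3, Δ1=-1/2
row 1: diag=10, rhs=1; c'=1/5, d'=1/10
back: M1=1/10
M: M0=0, M1=1/10, M2=0
seg 0: a=0, c=M0/2=0, d=(M1−M0)/(6·3)=1/180, b=Δ0−h0·(2M0+M1)/6=-43/60
seg 1: a=-2, c=M1/2=1/20, d=(M2−M1)/(6·2)=-1/120, b=Δ1−h1·(2M1+M2)/6=-17/30
t_q=7/2 → seg 1, τ=1/2; S=-2+-17/30·τ+1/20·τ²+-1/120·τ³=-727/320

  seg 0: a=0 b=-43/60 c=0 d=1/180
  seg 1: a=-2 b=-17/30 c=1/20 d=-1/120
S(7/2) = -727/320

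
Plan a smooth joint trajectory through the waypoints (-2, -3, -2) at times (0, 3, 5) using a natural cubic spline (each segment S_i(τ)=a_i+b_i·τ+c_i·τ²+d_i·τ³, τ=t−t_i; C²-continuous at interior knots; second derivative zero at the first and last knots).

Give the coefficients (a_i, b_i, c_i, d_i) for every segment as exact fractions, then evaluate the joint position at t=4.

  seg 0: a=-2 b=-7/12 c=0 d=1/36
  seg 1: a=-3 b=1/6 c=1/4 d=-1/24
S(4) = -21/8

Δ: Δ0=-1/3, Δ1=1/2
row 1: diag=10, rhs=5; c'=1/5, d'=1/2
back: M1=1/2
M: M0=0, M1=1/2, M2=0
seg 0: a=-2, c=M0/2=0, d=(M1−M0)/(6·3)=1/36, b=Δ0−h0·(2M0+M1)/6=-7/12
seg 1: a=-3, c=M1/2=1/4, d=(M2−M1)/(6·2)=-1/24, b=Δ1−h1·(2M1+M2)/6=1/6
t_q=4 → seg 1, τ=1; S=-3+1/6·τ+1/4·τ²+-1/24·τ³=-21/8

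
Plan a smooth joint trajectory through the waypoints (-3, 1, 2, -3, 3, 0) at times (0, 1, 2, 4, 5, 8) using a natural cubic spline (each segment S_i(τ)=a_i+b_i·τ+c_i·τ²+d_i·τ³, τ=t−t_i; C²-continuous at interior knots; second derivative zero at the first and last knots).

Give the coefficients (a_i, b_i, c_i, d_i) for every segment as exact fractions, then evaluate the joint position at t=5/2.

Δ: Δ0=4, Δ1=1, Δ2=-5/2, Δ3=6, Δ4=-1
row 1: diag=4, rhs=-18; c'=1/4, d'=-9/2
row 2: denom=6−1·1/4=23/4; d'=(-21−1·-9/2)/(23/4)=-66/23
row 3: denom=6−2·8/23=122/23; d'=(51−2·-66/23)/(122/23)=1305/122
row 4: denom=8−1·23/122=953/122; d'=(-42−1·1305/122)/(953/122)=-6429/953
back: M4=-6429/953
back: M3=1305/122−23/122·-6429/953=11406/953
back: M2=-66/23−8/23·11406/953=-6702/953
back: M1=-9/2−1/4·-6702/953=-2613/953
M: M0=0, M1=-2613/953, M2=-6702/953, M3=11406/953, M4=-6429/953, M5=0
seg 0: a=-3, c=M0/2=0, d=(M1−M0)/(6·1)=-871/1906, b=Δ0−h0·(2M0+M1)/6=8495/1906
seg 1: a=1, c=M1/2=-2613/1906, d=(M2−M1)/(6·1)=-1363/1906, b=Δ1−h1·(2M1+M2)/6=2941/953
seg 2: a=2, c=M2/2=-3351/953, d=(M3−M2)/(6·2)=1509/953, b=Δ2−h2·(2M2+M3)/6=-3433/1906
seg 3: a=-3, c=M3/2=5703/953, d=(M4−M3)/(6·1)=-5945/1906, b=Δ3−h3·(2M3+M4)/6=5975/1906
seg 4: a=3, c=M4/2=-6429/1906, d=(M5−M4)/(6·3)=2143/5718, b=Δ4−h4·(2M4+M5)/6=5476/953
t_q=5/2 → seg 2, τ=1/2; S=2+-3433/1906·τ+-3351/953·τ²+1509/953·τ³=3189/7624

  seg 0: a=-3 b=8495/1906 c=0 d=-871/1906
  seg 1: a=1 b=2941/953 c=-2613/1906 d=-1363/1906
  seg 2: a=2 b=-3433/1906 c=-3351/953 d=1509/953
  seg 3: a=-3 b=5975/1906 c=5703/953 d=-5945/1906
  seg 4: a=3 b=5476/953 c=-6429/1906 d=2143/5718
S(5/2) = 3189/7624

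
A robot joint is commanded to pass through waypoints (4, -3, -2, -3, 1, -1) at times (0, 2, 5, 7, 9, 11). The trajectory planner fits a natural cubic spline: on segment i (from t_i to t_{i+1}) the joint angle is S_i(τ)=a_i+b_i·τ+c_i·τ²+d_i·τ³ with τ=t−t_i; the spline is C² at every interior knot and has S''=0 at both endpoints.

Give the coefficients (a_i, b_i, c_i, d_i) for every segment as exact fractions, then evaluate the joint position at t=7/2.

  seg 0: a=4 b=-6887/1542 c=0 d=745/3084
  seg 1: a=-3 b=-2417/1542 c=745/514 d=-629/2313
  seg 2: a=-2 b=-329/1542 c=-513/514 d=659/1542
  seg 3: a=-3 b=1423/1542 c=805/514 d=-3169/6168
  seg 4: a=1 b=788/771 c=-1559/1028 d=1559/6168
S(7/2) = -773/257

Δ: Δ0=-7/2, Δ1=1/3, Δ2=-1/2, Δ3=2, Δ4=-1
row 1: diag=10, rhs=23; c'=3/10, d'=23/10
row 2: denom=10−3·3/10=91/10; d'=(-5−3·23/10)/(91/10)=-17/13
row 3: denom=8−2·20/91=688/91; d'=(15−2·-17/13)/(688/91)=1603/688
row 4: denom=8−2·91/344=1285/172; d'=(-18−2·1603/688)/(1285/172)=-1559/514
back: M4=-1559/514
back: M3=1603/688−91/344·-1559/514=805/257
back: M2=-17/13−20/91·805/257=-513/257
back: M1=23/10−3/10·-513/257=745/257
M: M0=0, M1=745/257, M2=-513/257, M3=805/257, M4=-1559/514, M5=0
seg 0: a=4, c=M0/2=0, d=(M1−M0)/(6·2)=745/3084, b=Δ0−h0·(2M0+M1)/6=-6887/1542
seg 1: a=-3, c=M1/2=745/514, d=(M2−M1)/(6·3)=-629/2313, b=Δ1−h1·(2M1+M2)/6=-2417/1542
seg 2: a=-2, c=M2/2=-513/514, d=(M3−M2)/(6·2)=659/1542, b=Δ2−h2·(2M2+M3)/6=-329/1542
seg 3: a=-3, c=M3/2=805/514, d=(M4−M3)/(6·2)=-3169/6168, b=Δ3−h3·(2M3+M4)/6=1423/1542
seg 4: a=1, c=M4/2=-1559/1028, d=(M5−M4)/(6·2)=1559/6168, b=Δ4−h4·(2M4+M5)/6=788/771
t_q=7/2 → seg 1, τ=3/2; S=-3+-2417/1542·τ+745/514·τ²+-629/2313·τ³=-773/257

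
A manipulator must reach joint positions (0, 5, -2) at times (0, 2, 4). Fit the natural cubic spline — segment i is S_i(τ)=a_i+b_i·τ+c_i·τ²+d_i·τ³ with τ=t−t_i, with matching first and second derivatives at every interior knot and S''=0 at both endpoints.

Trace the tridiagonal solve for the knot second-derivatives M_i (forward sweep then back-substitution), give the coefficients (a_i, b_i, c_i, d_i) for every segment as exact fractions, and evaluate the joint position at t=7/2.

  seg 0: a=0 b=4 c=0 d=-3/8
  seg 1: a=5 b=-1/2 c=-9/4 d=3/8
S(7/2) = 29/64

Δ: Δ0=5/2, Δ1=-7/2
row 1: diag=8, rhs=-36; c'=1/4, d'=-9/2
back: M1=-9/2
M: M0=0, M1=-9/2, M2=0
seg 0: a=0, c=M0/2=0, d=(M1−M0)/(6·2)=-3/8, b=Δ0−h0·(2M0+M1)/6=4
seg 1: a=5, c=M1/2=-9/4, d=(M2−M1)/(6·2)=3/8, b=Δ1−h1·(2M1+M2)/6=-1/2
t_q=7/2 → seg 1, τ=3/2; S=5+-1/2·τ+-9/4·τ²+3/8·τ³=29/64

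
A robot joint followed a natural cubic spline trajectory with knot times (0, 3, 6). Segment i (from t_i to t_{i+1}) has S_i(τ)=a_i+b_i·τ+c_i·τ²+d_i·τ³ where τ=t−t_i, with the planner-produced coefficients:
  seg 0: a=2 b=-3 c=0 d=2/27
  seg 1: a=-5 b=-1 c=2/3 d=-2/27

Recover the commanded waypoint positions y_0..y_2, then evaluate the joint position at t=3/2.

y_0=2 y_1=-5 y_2=-4
S(3/2) = -9/4

y_0 = S_0(0) = a_0 = 2
y_1 = S_1(0) = a_1 = -5
y_2 = S_1(3) = -4
t_q=3/2 is in segment 0 (τ=3/2); S_0(τ)=-9/4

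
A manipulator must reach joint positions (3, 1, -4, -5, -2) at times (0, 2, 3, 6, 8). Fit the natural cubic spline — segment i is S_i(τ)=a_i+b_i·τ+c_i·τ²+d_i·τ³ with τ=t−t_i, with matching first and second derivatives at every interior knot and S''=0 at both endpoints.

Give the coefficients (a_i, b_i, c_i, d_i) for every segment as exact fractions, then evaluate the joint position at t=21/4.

  seg 0: a=3 b=703/1248 c=0 d=-1951/4992
  seg 1: a=1 b=-2575/624 c=-1951/832 d=3673/2496
  seg 2: a=-4 b=-10987/2496 c=861/416 d=-137/576
  seg 3: a=-5 b=995/624 c=-59/832 d=59/4992
S(21/4) = -326701/53248

Δ: Δ0=-1, Δ1=-5, Δ2=-1/3, Δ3=3/2
row 1: diag=6, rhs=-24; c'=1/6, d'=-4
row 2: denom=8−1·1/6=47/6; d'=(28−1·-4)/(47/6)=192/47
row 3: denom=10−3·18/47=416/47; d'=(11−3·192/47)/(416/47)=-59/416
back: M3=-59/416
back: M2=192/47−18/47·-59/416=861/208
back: M1=-4−1/6·861/208=-1951/416
M: M0=0, M1=-1951/416, M2=861/208, M3=-59/416, M4=0
seg 0: a=3, c=M0/2=0, d=(M1−M0)/(6·2)=-1951/4992, b=Δ0−h0·(2M0+M1)/6=703/1248
seg 1: a=1, c=M1/2=-1951/832, d=(M2−M1)/(6·1)=3673/2496, b=Δ1−h1·(2M1+M2)/6=-2575/624
seg 2: a=-4, c=M2/2=861/416, d=(M3−M2)/(6·3)=-137/576, b=Δ2−h2·(2M2+M3)/6=-10987/2496
seg 3: a=-5, c=M3/2=-59/832, d=(M4−M3)/(6·2)=59/4992, b=Δ3−h3·(2M3+M4)/6=995/624
t_q=21/4 → seg 2, τ=9/4; S=-4+-10987/2496·τ+861/416·τ²+-137/576·τ³=-326701/53248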